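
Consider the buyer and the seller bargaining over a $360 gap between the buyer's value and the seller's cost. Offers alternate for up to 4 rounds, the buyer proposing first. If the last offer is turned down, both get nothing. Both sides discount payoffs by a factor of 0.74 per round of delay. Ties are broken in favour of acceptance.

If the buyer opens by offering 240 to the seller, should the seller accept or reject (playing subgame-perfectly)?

Accept

Round 4 (the seller proposes): rejection yields 0 for the buyer; the seller offers 0 and keeps 360.
Round 3 (the buyer proposes): the seller can get 360 next round, worth 0.74 × 360 = 266.4 now. The buyer offers 266.4 and keeps 360 − 266.4 = 93.6.
Round 2 (the seller proposes): the buyer can get 93.6 next round, worth 0.74 × 93.6 = 69.264 now; the seller offers that and keeps 290.736.
So by rejecting in round 1, the seller gets 290.736 next round, worth 0.74 × 290.736 = 215.14464 now.
Offer 240 ≥ 215.14464, so the seller accepts.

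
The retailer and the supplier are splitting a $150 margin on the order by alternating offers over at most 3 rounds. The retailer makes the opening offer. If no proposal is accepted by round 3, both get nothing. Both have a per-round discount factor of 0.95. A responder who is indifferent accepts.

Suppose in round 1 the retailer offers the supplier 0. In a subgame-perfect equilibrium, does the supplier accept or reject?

Reject

Round 3 (the retailer proposes): the supplier will accept anything ≥ 0, so the retailer offers 0 and keeps 150.
Round 2 (the supplier proposes): the retailer can get 150 next round, worth 0.95 × 150 = 142.5 now. The supplier offers 142.5 and keeps 150 − 142.5 = 7.5.
So by rejecting in round 1, the supplier gets 7.5 next round, worth 0.95 × 7.5 = 7.125 now.
Offer 0 < 7.125, so the supplier rejects.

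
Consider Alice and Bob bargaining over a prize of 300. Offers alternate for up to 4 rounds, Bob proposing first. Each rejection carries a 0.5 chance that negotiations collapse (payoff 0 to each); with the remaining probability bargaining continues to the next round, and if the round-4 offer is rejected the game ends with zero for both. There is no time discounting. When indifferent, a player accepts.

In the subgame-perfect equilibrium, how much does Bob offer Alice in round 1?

112.5

Round 4 (Alice proposes): Bob will accept anything ≥ 0, so Alice offers 0 and keeps 300.
Round 3 (Bob proposes): rejecting gives Alice an expected 0.5 × 300 = 150, so Bob offers 150, keeping 150.
Round 2 (Alice proposes): rejecting gives Bob an expected 0.5 × 150 = 75; Alice offers that and keeps 225.
Round 1 (Bob proposes): rejecting gives Alice an expected 0.5 × 225 = 112.5. Bob offers 112.5 and keeps 300 − 112.5 = 187.5.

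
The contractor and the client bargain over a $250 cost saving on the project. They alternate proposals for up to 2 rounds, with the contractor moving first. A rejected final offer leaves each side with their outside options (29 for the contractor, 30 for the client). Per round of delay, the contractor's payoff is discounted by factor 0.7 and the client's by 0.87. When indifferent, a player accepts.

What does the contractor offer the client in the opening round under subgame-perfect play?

Solve by backward induction from round 2.
Round 2 (the client proposes): the contractor gets 29 if talks fail, so the client offers 29 and keeps 221.
Round 1 (the contractor proposes): the client can get 221 next round, worth 0.87 × 221 = 192.27 now. The contractor offers 192.27 and keeps 250 − 192.27 = 57.73.

192.27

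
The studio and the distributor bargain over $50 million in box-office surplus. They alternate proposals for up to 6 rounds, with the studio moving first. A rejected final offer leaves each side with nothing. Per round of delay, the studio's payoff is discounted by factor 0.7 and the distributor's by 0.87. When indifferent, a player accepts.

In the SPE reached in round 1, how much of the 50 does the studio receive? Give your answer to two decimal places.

12.87

Round 6 (the distributor proposes): rejection yields 0 for the studio; the distributor offers 0 and keeps 50.
Round 5 (the studio proposes): the distributor can get 50 next round, worth 0.87 × 50 = 43.5 now. The studio offers 43.5 and keeps 50 − 43.5 = 6.5.
Round 4 (the distributor proposes): the studio can get 6.5 next round, worth 0.7 × 6.5 = 4.55 now, so the distributor offers 4.55, keeping 45.45.
Round 3 (the studio proposes): the distributor can get 45.45 next round, worth 0.87 × 45.45 = 39.5415 now; the studio offers that and keeps 10.4585.
Round 2 (the distributor proposes): the studio can get 10.4585 next round, worth 0.7 × 10.4585 = 7.32095 now. The distributor offers 7.32095 and keeps 50 − 7.32095 = 42.67905.
Round 1 (the studio proposes): the distributor can get 42.67905 next round, worth 0.87 × 42.67905 = 37.1307735 now, so the studio offers 37.1307735, keeping 12.8692265.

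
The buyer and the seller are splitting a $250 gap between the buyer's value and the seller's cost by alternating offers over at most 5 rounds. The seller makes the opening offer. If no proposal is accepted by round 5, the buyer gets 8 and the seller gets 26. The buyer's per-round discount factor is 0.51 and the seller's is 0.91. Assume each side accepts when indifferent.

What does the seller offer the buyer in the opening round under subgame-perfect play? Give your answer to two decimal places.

Round 5 (the seller proposes): the buyer gets 8 if talks fail, so the seller offers 8 and keeps 242.
Round 4 (the buyer proposes): the seller can get 242 next round, worth 0.91 × 242 = 220.22 now. The buyer offers 220.22 and keeps 250 − 220.22 = 29.78.
Round 3 (the seller proposes): the buyer can get 29.78 next round, worth 0.51 × 29.78 = 15.1878 now. The seller offers 15.1878 and keeps 250 − 15.1878 = 234.8122.
Round 2 (the buyer proposes): the seller can get 234.8122 next round, worth 0.91 × 234.8122 = 213.679102 now, so the buyer offers 213.679102, keeping 36.320898.
Round 1 (the seller proposes): the buyer can get 36.320898 next round, worth 0.51 × 36.320898 = 18.52365798 now. The seller offers 18.52365798 and keeps 250 − 18.52365798 = 231.47634202.

18.52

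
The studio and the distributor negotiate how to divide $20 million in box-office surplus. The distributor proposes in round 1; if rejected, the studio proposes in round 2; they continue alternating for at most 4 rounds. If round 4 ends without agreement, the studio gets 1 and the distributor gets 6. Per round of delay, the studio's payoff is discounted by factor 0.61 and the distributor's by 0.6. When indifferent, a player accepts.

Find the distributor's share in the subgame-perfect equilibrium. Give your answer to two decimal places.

Round 4 (the studio proposes): the distributor gets 6 if talks fail, so the studio offers 6 and keeps 14.
Round 3 (the distributor proposes): the studio can get 14 next round, worth 0.61 × 14 = 8.54 now; the distributor offers that and keeps 11.46.
Round 2 (the studio proposes): the distributor can get 11.46 next round, worth 0.6 × 11.46 = 6.876 now, so the studio offers 6.876, keeping 13.124.
Round 1 (the distributor proposes): the studio can get 13.124 next round, worth 0.61 × 13.124 = 8.00564 now; the distributor offers that and keeps 11.99436.

11.99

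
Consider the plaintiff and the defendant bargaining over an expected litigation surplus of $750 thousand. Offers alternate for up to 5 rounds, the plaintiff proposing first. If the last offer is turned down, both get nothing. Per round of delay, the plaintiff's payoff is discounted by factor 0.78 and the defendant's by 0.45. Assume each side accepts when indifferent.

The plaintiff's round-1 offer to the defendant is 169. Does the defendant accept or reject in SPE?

Accept

Work out the defendant's continuation value if the offer is rejected.
Round 5 (the plaintiff proposes): rejection yields 0 for the defendant; the plaintiff offers 0 and keeps 750.
Round 4 (the defendant proposes): the plaintiff can get 750 next round, worth 0.78 × 750 = 585 now, so the defendant offers 585, keeping 165.
Round 3 (the plaintiff proposes): the defendant can get 165 next round, worth 0.45 × 165 = 74.25 now; the plaintiff offers that and keeps 675.75.
Round 2 (the defendant proposes): the plaintiff can get 675.75 next round, worth 0.78 × 675.75 = 527.085 now; the defendant offers that and keeps 222.915.
So by rejecting in round 1, the defendant gets 222.915 next round, worth 0.45 × 222.915 = 100.31175 now.
Offer 169 ≥ 100.31175, so the defendant accepts.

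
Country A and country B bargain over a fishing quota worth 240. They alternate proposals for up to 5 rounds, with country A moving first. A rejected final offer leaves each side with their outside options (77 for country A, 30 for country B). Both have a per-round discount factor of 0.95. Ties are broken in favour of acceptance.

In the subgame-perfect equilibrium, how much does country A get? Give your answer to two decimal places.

193.88

Round 5 (country A proposes): country B gets 30 if talks fail, so country A offers 30 and keeps 210.
Round 4 (country B proposes): country A can get 210 next round, worth 0.95 × 210 = 199.5 now; country B offers that and keeps 40.5.
Round 3 (country A proposes): country B can get 40.5 next round, worth 0.95 × 40.5 = 38.475 now, so country A offers 38.475, keeping 201.525.
Round 2 (country B proposes): country A can get 201.525 next round, worth 0.95 × 201.525 = 191.44875 now, so country B offers 191.44875, keeping 48.55125.
Round 1 (country A proposes): country B can get 48.55125 next round, worth 0.95 × 48.55125 = 46.1236875 now, so country A offers 46.1236875, keeping 193.8763125.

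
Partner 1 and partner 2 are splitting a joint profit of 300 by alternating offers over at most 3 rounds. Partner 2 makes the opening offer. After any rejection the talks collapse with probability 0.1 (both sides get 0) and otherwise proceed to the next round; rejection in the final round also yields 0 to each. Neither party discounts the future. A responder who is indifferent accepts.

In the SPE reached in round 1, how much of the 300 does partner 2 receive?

Round 3 (partner 2 proposes): rejection yields 0 for partner 1; partner 2 offers 0 and keeps 300.
Round 2 (partner 1 proposes): rejecting gives partner 2 an expected 0.9 × 300 = 270; partner 1 offers that and keeps 30.
Round 1 (partner 2 proposes): rejecting gives partner 1 an expected 0.9 × 30 = 27; partner 2 offers that and keeps 273.

273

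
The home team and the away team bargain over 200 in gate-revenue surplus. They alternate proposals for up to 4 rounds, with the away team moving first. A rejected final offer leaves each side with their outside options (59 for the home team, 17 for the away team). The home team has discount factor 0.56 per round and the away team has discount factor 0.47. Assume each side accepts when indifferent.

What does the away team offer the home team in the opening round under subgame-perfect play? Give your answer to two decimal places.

86.33

By backward induction:
Round 4 (the home team proposes): the away team gets 17 if talks fail, so the home team offers 17 and keeps 183.
Round 3 (the away team proposes): the home team can get 183 next round, worth 0.56 × 183 = 102.48 now; the away team offers that and keeps 97.52.
Round 2 (the home team proposes): the away team can get 97.52 next round, worth 0.47 × 97.52 = 45.8344 now; the home team offers that and keeps 154.1656.
Round 1 (the away team proposes): the home team can get 154.1656 next round, worth 0.56 × 154.1656 = 86.332736 now. The away team offers 86.332736 and keeps 200 − 86.332736 = 113.667264.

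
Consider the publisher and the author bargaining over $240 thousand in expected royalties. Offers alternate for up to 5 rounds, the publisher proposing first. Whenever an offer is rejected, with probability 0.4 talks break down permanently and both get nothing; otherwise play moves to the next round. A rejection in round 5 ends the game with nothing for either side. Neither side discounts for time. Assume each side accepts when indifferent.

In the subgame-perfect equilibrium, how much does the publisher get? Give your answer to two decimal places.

Round 5 (the publisher proposes): rejection yields 0 for the author; the publisher offers 0 and keeps 240.
Round 4 (the author proposes): rejecting gives the publisher an expected 0.6 × 240 = 144. The author offers 144 and keeps 240 − 144 = 96.
Round 3 (the publisher proposes): rejecting gives the author an expected 0.6 × 96 = 57.6. The publisher offers 57.6 and keeps 240 − 57.6 = 182.4.
Round 2 (the author proposes): rejecting gives the publisher an expected 0.6 × 182.4 = 109.44, so the author offers 109.44, keeping 130.56.
Round 1 (the publisher proposes): rejecting gives the author an expected 0.6 × 130.56 = 78.336. The publisher offers 78.336 and keeps 240 − 78.336 = 161.664.

161.66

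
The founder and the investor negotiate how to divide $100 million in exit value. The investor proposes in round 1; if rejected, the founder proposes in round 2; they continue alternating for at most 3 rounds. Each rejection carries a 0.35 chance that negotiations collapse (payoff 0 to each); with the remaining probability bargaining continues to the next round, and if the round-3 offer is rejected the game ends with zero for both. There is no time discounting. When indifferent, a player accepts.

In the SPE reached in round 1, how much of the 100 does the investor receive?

Round 3 (the investor proposes): rejection yields 0 for the founder; the investor offers 0 and keeps 100.
Round 2 (the founder proposes): rejecting gives the investor an expected 0.65 × 100 = 65; the founder offers that and keeps 35.
Round 1 (the investor proposes): rejecting gives the founder an expected 0.65 × 35 = 22.75, so the investor offers 22.75, keeping 77.25.

77.25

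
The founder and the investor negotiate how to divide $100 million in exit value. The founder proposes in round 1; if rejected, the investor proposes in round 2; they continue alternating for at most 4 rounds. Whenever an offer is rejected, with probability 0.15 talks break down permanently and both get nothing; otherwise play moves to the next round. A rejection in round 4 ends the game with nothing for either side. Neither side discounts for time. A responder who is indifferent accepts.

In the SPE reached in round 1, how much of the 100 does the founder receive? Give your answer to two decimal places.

25.84

Round 4 (the investor proposes): the founder will accept anything ≥ 0, so the investor offers 0 and keeps 100.
Round 3 (the founder proposes): rejecting gives the investor an expected 0.85 × 100 = 85; the founder offers that and keeps 15.
Round 2 (the investor proposes): rejecting gives the founder an expected 0.85 × 15 = 12.75. The investor offers 12.75 and keeps 100 − 12.75 = 87.25.
Round 1 (the founder proposes): rejecting gives the investor an expected 0.85 × 87.25 = 74.1625. The founder offers 74.1625 and keeps 100 − 74.1625 = 25.8375.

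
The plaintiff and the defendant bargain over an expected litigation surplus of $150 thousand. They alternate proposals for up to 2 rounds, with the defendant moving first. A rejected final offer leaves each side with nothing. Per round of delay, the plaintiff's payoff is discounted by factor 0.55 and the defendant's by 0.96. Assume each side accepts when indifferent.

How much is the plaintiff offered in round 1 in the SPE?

Round 2 (the plaintiff proposes): the defendant will accept anything ≥ 0, so the plaintiff offers 0 and keeps 150.
Round 1 (the defendant proposes): the plaintiff can get 150 next round, worth 0.55 × 150 = 82.5 now, so the defendant offers 82.5, keeping 67.5.

82.5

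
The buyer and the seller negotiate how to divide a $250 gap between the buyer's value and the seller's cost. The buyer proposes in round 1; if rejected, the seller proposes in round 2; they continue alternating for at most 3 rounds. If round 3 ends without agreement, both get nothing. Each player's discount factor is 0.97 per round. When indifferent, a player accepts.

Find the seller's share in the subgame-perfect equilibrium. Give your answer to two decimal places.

Solve by backward induction from round 3.
Round 3 (the buyer proposes): the seller will accept anything ≥ 0, so the buyer offers 0 and keeps 250.
Round 2 (the seller proposes): the buyer can get 250 next round, worth 0.97 × 250 = 242.5 now; the seller offers that and keeps 7.5.
Round 1 (the buyer proposes): the seller can get 7.5 next round, worth 0.97 × 7.5 = 7.275 now; the buyer offers that and keeps 242.725.

7.28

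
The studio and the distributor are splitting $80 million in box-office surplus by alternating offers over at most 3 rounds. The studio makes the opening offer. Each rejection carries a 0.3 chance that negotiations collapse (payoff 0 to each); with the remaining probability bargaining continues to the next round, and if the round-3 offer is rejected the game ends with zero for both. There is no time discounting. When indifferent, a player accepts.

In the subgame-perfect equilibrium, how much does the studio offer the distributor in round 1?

Round 3 (the studio proposes): the distributor will accept anything ≥ 0, so the studio offers 0 and keeps 80.
Round 2 (the distributor proposes): rejecting gives the studio an expected 0.7 × 80 = 56, so the distributor offers 56, keeping 24.
Round 1 (the studio proposes): rejecting gives the distributor an expected 0.7 × 24 = 16.8. The studio offers 16.8 and keeps 80 − 16.8 = 63.2.

16.8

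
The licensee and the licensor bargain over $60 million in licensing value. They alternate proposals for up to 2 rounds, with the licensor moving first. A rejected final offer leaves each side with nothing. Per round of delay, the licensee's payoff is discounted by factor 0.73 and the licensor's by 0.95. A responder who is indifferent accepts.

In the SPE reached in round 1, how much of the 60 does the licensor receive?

16.2

Round 2 (the licensee proposes): rejection yields 0 for the licensor; the licensee offers 0 and keeps 60.
Round 1 (the licensor proposes): the licensee can get 60 next round, worth 0.73 × 60 = 43.8 now. The licensor offers 43.8 and keeps 60 − 43.8 = 16.2.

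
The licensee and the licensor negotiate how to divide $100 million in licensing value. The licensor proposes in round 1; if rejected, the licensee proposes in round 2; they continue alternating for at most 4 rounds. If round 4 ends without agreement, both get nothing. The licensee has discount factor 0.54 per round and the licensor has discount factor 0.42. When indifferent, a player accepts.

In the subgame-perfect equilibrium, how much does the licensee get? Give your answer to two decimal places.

43.57

Round 4 (the licensee proposes): the licensor will accept anything ≥ 0, so the licensee offers 0 and keeps 100.
Round 3 (the licensor proposes): the licensee can get 100 next round, worth 0.54 × 100 = 54 now; the licensor offers that and keeps 46.
Round 2 (the licensee proposes): the licensor can get 46 next round, worth 0.42 × 46 = 19.32 now. The licensee offers 19.32 and keeps 100 − 19.32 = 80.68.
Round 1 (the licensor proposes): the licensee can get 80.68 next round, worth 0.54 × 80.68 = 43.5672 now. The licensor offers 43.5672 and keeps 100 − 43.5672 = 56.4328.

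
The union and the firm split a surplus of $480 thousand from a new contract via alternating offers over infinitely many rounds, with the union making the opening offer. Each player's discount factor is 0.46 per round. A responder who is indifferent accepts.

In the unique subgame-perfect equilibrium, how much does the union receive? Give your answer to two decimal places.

When the union proposes, the firm accepts any offer worth at least 0.46 times what the firm would get by proposing next round; and vice versa.
This gives x = 480 − 0.46y and y = 480 − 0.46x, where x and y are each side's share when it proposes.
Hence (1 − 0.46·0.46)x = 480(1 − 0.46), i.e. 0.7884·x = 259.2.
x ≈ 328.7671; the firm's share is 480 − x ≈ 151.2329.

328.77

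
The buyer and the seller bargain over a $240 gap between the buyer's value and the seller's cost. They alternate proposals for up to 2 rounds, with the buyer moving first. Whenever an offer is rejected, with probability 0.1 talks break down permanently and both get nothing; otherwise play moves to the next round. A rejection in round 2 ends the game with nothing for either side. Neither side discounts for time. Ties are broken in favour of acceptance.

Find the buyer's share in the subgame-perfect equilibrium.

24

Round 2 (the seller proposes): the buyer will accept anything ≥ 0, so the seller offers 0 and keeps 240.
Round 1 (the buyer proposes): rejecting gives the seller an expected 0.9 × 240 = 216; the buyer offers that and keeps 24.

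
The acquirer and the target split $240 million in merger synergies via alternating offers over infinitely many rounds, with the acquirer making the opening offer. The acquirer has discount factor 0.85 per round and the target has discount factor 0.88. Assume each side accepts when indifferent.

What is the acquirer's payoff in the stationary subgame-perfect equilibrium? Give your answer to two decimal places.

In a stationary SPE each proposer offers the other exactly their discounted continuation value.
If the acquirer keeps x when proposing and the target keeps y when proposing, then x = 240 − 0.88y and y = 240 − 0.85x.
Solving: x = 240(1 − 0.88) / (1 − 0.85·0.88) = 28.8 / 0.252 ≈ 114.2857.
The target gets 240 − 114.2857 ≈ 125.7143.

114.29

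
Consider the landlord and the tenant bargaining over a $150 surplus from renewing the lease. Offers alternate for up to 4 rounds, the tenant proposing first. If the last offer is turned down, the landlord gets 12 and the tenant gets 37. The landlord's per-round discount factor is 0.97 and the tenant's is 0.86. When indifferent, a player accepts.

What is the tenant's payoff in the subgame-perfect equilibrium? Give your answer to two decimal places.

By backward induction:
Round 4 (the landlord proposes): the tenant gets 37 if talks fail, so the landlord offers 37 and keeps 113.
Round 3 (the tenant proposes): the landlord can get 113 next round, worth 0.97 × 113 = 109.61 now, so the tenant offers 109.61, keeping 40.39.
Round 2 (the landlord proposes): the tenant can get 40.39 next round, worth 0.86 × 40.39 = 34.7354 now; the landlord offers that and keeps 115.2646.
Round 1 (the tenant proposes): the landlord can get 115.2646 next round, worth 0.97 × 115.2646 = 111.806662 now; the tenant offers that and keeps 38.193338.

38.19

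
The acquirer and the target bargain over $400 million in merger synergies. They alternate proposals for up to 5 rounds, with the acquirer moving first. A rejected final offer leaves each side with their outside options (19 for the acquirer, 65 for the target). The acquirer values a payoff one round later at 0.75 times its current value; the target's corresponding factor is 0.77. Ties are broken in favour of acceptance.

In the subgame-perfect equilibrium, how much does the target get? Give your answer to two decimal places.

143.15

Round 5 (the acquirer proposes): the target gets 65 if talks fail, so the acquirer offers 65 and keeps 335.
Round 4 (the target proposes): the acquirer can get 335 next round, worth 0.75 × 335 = 251.25 now. The target offers 251.25 and keeps 400 − 251.25 = 148.75.
Round 3 (the acquirer proposes): the target can get 148.75 next round, worth 0.77 × 148.75 = 114.5375 now; the acquirer offers that and keeps 285.4625.
Round 2 (the target proposes): the acquirer can get 285.4625 next round, worth 0.75 × 285.4625 = 214.096875 now. The target offers 214.096875 and keeps 400 − 214.096875 = 185.903125.
Round 1 (the acquirer proposes): the target can get 185.903125 next round, worth 0.77 × 185.903125 = 143.14540625 now. The acquirer offers 143.14540625 and keeps 400 − 143.14540625 = 256.85459375.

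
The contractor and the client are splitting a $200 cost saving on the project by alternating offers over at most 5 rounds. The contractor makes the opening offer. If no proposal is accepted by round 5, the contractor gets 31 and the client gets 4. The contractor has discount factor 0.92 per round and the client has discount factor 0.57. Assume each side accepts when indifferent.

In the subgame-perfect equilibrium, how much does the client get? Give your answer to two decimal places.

Round 5 (the contractor proposes): the client gets 4 if talks fail, so the contractor offers 4 and keeps 196.
Round 4 (the client proposes): the contractor can get 196 next round, worth 0.92 × 196 = 180.32 now; the client offers that and keeps 19.68.
Round 3 (the contractor proposes): the client can get 19.68 next round, worth 0.57 × 19.68 = 11.2176 now; the contractor offers that and keeps 188.7824.
Round 2 (the client proposes): the contractor can get 188.7824 next round, worth 0.92 × 188.7824 = 173.679808 now; the client offers that and keeps 26.320192.
Round 1 (the contractor proposes): the client can get 26.320192 next round, worth 0.57 × 26.320192 = 15.00250944 now. The contractor offers 15.00250944 and keeps 200 − 15.00250944 = 184.99749056.

15.00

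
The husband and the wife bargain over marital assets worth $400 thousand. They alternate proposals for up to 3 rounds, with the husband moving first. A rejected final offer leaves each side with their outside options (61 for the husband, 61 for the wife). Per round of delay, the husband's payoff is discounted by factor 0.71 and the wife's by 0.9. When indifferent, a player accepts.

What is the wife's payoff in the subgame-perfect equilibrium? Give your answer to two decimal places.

Round 3 (the husband proposes): the wife gets 61 if talks fail, so the husband offers 61 and keeps 339.
Round 2 (the wife proposes): the husband can get 339 next round, worth 0.71 × 339 = 240.69 now. The wife offers 240.69 and keeps 400 − 240.69 = 159.31.
Round 1 (the husband proposes): the wife can get 159.31 next round, worth 0.9 × 159.31 = 143.379 now, so the husband offers 143.379, keeping 256.621.

143.38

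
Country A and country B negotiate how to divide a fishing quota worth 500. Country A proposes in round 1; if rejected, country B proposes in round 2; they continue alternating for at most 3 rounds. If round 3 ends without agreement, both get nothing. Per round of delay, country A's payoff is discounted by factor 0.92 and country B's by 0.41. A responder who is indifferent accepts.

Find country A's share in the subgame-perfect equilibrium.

Solve by backward induction from round 3.
Round 3 (country A proposes): rejection yields 0 for country B; country A offers 0 and keeps 500.
Round 2 (country B proposes): country A can get 500 next round, worth 0.92 × 500 = 460 now; country B offers that and keeps 40.
Round 1 (country A proposes): country B can get 40 next round, worth 0.41 × 40 = 16.4 now; country A offers that and keeps 483.6.

483.6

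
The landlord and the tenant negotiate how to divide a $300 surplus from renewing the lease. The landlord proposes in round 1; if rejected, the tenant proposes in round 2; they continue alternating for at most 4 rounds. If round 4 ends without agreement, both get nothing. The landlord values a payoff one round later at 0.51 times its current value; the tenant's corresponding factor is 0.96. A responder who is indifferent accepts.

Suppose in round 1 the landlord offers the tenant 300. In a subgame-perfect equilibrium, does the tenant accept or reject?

Accept

Round 4 (the tenant proposes): rejection yields 0 for the landlord; the tenant offers 0 and keeps 300.
Round 3 (the landlord proposes): the tenant can get 300 next round, worth 0.96 × 300 = 288 now; the landlord offers that and keeps 12.
Round 2 (the tenant proposes): the landlord can get 12 next round, worth 0.51 × 12 = 6.12 now, so the tenant offers 6.12, keeping 293.88.
So by rejecting in round 1, the tenant gets 293.88 next round, worth 0.96 × 293.88 = 282.1248 now.
Offer 300 ≥ 282.1248, so the tenant accepts.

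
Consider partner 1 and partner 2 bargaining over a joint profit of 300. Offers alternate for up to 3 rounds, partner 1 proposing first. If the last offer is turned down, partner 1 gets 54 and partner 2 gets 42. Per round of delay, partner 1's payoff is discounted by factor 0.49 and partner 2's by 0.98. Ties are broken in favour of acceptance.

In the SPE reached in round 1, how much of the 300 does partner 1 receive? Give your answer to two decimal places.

129.89

Round 3 (partner 1 proposes): partner 2 gets 42 if talks fail, so partner 1 offers 42 and keeps 258.
Round 2 (partner 2 proposes): partner 1 can get 258 next round, worth 0.49 × 258 = 126.42 now. Partner 2 offers 126.42 and keeps 300 − 126.42 = 173.58.
Round 1 (partner 1 proposes): partner 2 can get 173.58 next round, worth 0.98 × 173.58 = 170.1084 now, so partner 1 offers 170.1084, keeping 129.8916.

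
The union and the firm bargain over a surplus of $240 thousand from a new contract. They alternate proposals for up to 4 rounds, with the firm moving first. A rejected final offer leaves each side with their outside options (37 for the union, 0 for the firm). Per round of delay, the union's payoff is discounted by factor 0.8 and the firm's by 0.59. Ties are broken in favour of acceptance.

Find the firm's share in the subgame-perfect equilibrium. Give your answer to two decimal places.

Round 4 (the union proposes): the firm will accept anything ≥ 0, so the union offers 0 and keeps 240.
Round 3 (the firm proposes): the union can get 240 next round, worth 0.8 × 240 = 192 now; the firm offers that and keeps 48.
Round 2 (the union proposes): the firm can get 48 next round, worth 0.59 × 48 = 28.32 now; the union offers that and keeps 211.68.
Round 1 (the firm proposes): the union can get 211.68 next round, worth 0.8 × 211.68 = 169.344 now; the firm offers that and keeps 70.656.

70.66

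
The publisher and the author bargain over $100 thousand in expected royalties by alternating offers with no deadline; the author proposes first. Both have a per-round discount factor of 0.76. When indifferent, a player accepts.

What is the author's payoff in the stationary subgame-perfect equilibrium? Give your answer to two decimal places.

Let x be the author's share when the author proposes and y be the publisher's share when the publisher proposes.
The publisher accepts iff offered ≥ 0.76·y, so x = 100 − 0.76y. Symmetrically y = 100 − 0.76x.
Substituting: x = 100 − 0.76(100 − 0.76x), giving x(1 − 0.76·0.76) = 100(1 − 0.76).
So x = 100 × 0.24 / 0.4224 ≈ 56.8182, and the publisher receives 100 − x ≈ 43.1818.

56.82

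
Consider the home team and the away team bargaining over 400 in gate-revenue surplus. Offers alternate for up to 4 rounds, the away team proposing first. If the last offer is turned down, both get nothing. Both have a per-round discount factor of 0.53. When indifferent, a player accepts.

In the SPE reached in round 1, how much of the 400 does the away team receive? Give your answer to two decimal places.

Work backward from the last round.
Round 4 (the home team proposes): rejection yields 0 for the away team; the home team offers 0 and keeps 400.
Round 3 (the away team proposes): the home team can get 400 next round, worth 0.53 × 400 = 212 now. The away team offers 212 and keeps 400 − 212 = 188.
Round 2 (the home team proposes): the away team can get 188 next round, worth 0.53 × 188 = 99.64 now; the home team offers that and keeps 300.36.
Round 1 (the away team proposes): the home team can get 300.36 next round, worth 0.53 × 300.36 = 159.1908 now; the away team offers that and keeps 240.8092.

240.81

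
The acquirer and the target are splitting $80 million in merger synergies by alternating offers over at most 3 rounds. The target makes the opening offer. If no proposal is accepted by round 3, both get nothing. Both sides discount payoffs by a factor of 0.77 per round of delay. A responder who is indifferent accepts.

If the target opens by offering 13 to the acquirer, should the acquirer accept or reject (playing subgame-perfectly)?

Reject

Round 3 (the target proposes): rejection yields 0 for the acquirer; the target offers 0 and keeps 80.
Round 2 (the acquirer proposes): the target can get 80 next round, worth 0.77 × 80 = 61.6 now. The acquirer offers 61.6 and keeps 80 − 61.6 = 18.4.
So by rejecting in round 1, the acquirer gets 18.4 next round, worth 0.77 × 18.4 = 14.168 now.
Offer 13 < 14.168, so the acquirer rejects.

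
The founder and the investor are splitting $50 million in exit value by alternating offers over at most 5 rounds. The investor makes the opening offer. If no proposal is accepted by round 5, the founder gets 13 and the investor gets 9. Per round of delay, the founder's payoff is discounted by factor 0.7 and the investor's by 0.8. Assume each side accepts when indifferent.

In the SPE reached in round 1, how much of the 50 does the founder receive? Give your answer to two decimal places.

Solve by backward induction from round 5.
Round 5 (the investor proposes): the founder gets 13 if talks fail, so the investor offers 13 and keeps 37.
Round 4 (the founder proposes): the investor can get 37 next round, worth 0.8 × 37 = 29.6 now; the founder offers that and keeps 20.4.
Round 3 (the investor proposes): the founder can get 20.4 next round, worth 0.7 × 20.4 = 14.28 now. The investor offers 14.28 and keeps 50 − 14.28 = 35.72.
Round 2 (the founder proposes): the investor can get 35.72 next round, worth 0.8 × 35.72 = 28.576 now, so the founder offers 28.576, keeping 21.424.
Round 1 (the investor proposes): the founder can get 21.424 next round, worth 0.7 × 21.424 = 14.9968 now. The investor offers 14.9968 and keeps 50 − 14.9968 = 35.0032.

15.00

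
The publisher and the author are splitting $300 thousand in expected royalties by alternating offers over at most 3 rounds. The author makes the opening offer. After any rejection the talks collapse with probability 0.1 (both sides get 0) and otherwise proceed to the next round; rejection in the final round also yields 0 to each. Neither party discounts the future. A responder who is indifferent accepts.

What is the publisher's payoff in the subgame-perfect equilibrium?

27

By backward induction:
Round 3 (the author proposes): rejection yields 0 for the publisher; the author offers 0 and keeps 300.
Round 2 (the publisher proposes): rejecting gives the author an expected 0.9 × 300 = 270, so the publisher offers 270, keeping 30.
Round 1 (the author proposes): rejecting gives the publisher an expected 0.9 × 30 = 27. The author offers 27 and keeps 300 − 27 = 273.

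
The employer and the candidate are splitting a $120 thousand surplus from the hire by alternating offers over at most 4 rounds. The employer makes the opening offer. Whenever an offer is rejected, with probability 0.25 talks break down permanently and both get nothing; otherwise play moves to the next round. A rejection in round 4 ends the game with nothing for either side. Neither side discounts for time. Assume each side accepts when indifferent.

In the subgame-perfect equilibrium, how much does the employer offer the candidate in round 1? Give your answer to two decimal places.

Round 4 (the candidate proposes): the employer will accept anything ≥ 0, so the candidate offers 0 and keeps 120.
Round 3 (the employer proposes): rejecting gives the candidate an expected 0.75 × 120 = 90; the employer offers that and keeps 30.
Round 2 (the candidate proposes): rejecting gives the employer an expected 0.75 × 30 = 22.5; the candidate offers that and keeps 97.5.
Round 1 (the employer proposes): rejecting gives the candidate an expected 0.75 × 97.5 = 73.125, so the employer offers 73.125, keeping 46.875.

73.13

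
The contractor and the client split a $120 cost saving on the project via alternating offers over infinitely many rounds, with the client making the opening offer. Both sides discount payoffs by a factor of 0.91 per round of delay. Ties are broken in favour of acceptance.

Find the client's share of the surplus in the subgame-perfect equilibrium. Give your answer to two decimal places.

62.83

When the client proposes, the contractor accepts any offer worth at least 0.91 times what the contractor would get by proposing next round; and vice versa.
This gives x = 120 − 0.91y and y = 120 − 0.91x, where x and y are each side's share when it proposes.
Hence (1 − 0.91·0.91)x = 120(1 − 0.91), i.e. 0.1719·x = 10.8.
x ≈ 62.8272; the contractor's share is 120 − x ≈ 57.1728.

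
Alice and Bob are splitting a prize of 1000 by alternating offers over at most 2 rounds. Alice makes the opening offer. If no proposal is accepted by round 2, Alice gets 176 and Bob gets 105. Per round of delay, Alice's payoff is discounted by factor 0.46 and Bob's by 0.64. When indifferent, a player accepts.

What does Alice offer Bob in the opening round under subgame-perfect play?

Round 2 (Bob proposes): Alice gets 176 if talks fail, so Bob offers 176 and keeps 824.
Round 1 (Alice proposes): Bob can get 824 next round, worth 0.64 × 824 = 527.36 now. Alice offers 527.36 and keeps 1000 − 527.36 = 472.64.

527.36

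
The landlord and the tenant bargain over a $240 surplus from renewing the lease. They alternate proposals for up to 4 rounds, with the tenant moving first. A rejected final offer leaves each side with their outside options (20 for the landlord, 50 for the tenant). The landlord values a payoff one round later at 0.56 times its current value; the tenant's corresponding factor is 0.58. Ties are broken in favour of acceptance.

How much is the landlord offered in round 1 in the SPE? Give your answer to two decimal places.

Work backward from the last round.
Round 4 (the landlord proposes): the tenant gets 50 if talks fail, so the landlord offers 50 and keeps 190.
Round 3 (the tenant proposes): the landlord can get 190 next round, worth 0.56 × 190 = 106.4 now; the tenant offers that and keeps 133.6.
Round 2 (the landlord proposes): the tenant can get 133.6 next round, worth 0.58 × 133.6 = 77.488 now, so the landlord offers 77.488, keeping 162.512.
Round 1 (the tenant proposes): the landlord can get 162.512 next round, worth 0.56 × 162.512 = 91.00672 now, so the tenant offers 91.00672, keeping 148.99328.

91.01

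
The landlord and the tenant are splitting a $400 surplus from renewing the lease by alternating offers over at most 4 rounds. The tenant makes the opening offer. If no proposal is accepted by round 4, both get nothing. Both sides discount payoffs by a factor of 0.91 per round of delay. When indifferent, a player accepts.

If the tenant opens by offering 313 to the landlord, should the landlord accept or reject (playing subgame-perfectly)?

Round 4 (the landlord proposes): rejection yields 0 for the tenant; the landlord offers 0 and keeps 400.
Round 3 (the tenant proposes): the landlord can get 400 next round, worth 0.91 × 400 = 364 now. The tenant offers 364 and keeps 400 − 364 = 36.
Round 2 (the landlord proposes): the tenant can get 36 next round, worth 0.91 × 36 = 32.76 now. The landlord offers 32.76 and keeps 400 − 32.76 = 367.24.
So by rejecting in round 1, the landlord gets 367.24 next round, worth 0.91 × 367.24 = 334.1884 now.
Offer 313 < 334.1884, so the landlord rejects.

Reject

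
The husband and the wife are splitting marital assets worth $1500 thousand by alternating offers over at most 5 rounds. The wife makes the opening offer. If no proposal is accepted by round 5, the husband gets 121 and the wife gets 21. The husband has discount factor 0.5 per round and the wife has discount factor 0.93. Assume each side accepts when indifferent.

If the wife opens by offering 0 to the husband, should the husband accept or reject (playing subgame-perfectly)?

Round 5 (the wife proposes): the husband gets 121 if talks fail, so the wife offers 121 and keeps 1379.
Round 4 (the husband proposes): the wife can get 1379 next round, worth 0.93 × 1379 = 1282.47 now. The husband offers 1282.47 and keeps 1500 − 1282.47 = 217.53.
Round 3 (the wife proposes): the husband can get 217.53 next round, worth 0.5 × 217.53 = 108.765 now, so the wife offers 108.765, keeping 1391.235.
Round 2 (the husband proposes): the wife can get 1391.235 next round, worth 0.93 × 1391.235 = 1293.84855 now, so the husband offers 1293.84855, keeping 206.15145.
So by rejecting in round 1, the husband gets 206.15145 next round, worth 0.5 × 206.15145 = 103.075725 now.
Offer 0 < 103.075725, so the husband rejects.

Reject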